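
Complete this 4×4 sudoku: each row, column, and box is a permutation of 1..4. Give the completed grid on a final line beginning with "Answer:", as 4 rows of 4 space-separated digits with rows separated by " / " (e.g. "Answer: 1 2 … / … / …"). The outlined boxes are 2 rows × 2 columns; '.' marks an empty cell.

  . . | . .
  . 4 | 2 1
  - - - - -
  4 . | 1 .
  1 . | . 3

Step 1. [r1c3∈{3,4}] col 3 places 3 nowhere but r1c3. So r1c3=3.
Step 2. [r4c2∈{2}] r4c2 has the single candidate 2, so r4c2=2.
Step 3. [r3c2∈{3}] r3c2 is down to just 3, so r3c2=3.
Step 4. [r1c1∈{2}] r1c1 has the single candidate 2. So r1c1=2.
Step 5. [r3c4∈{2}] r3c4's peers cover all but 2 ⇒ r3c4=2.
Step 6. [r1c4∈{4}] r1c4 is down to just 4, so r1c4=4.
Step 7. [r1c2∈{1}] r1c2's peers cover all but 1, so r1c2=1.
Step 8. [r2c1∈{3}] only 3 remains possible at r2c1 ⇒ r2c1=3.
Step 9. [r4c3∈{4}] r4c3's peers cover all but 4 ⇒ r4c3=4.

Answer: 2 1 3 4 / 3 4 2 1 / 4 3 1 2 / 1 2 4 3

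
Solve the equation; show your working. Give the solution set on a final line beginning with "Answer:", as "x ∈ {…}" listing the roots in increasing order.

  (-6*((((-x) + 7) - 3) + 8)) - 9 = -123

Step 1. [(-6*((((-x) + 7) - 3) + 8)) - 9 = -123] 9 comes off first (add 9), so sub: -6*((((-x) + 7) - 3) + 8) = -114.
Step 2. [-6*((((-x) + 7) - 3) + 8) = -114] LHS = -6·(…); ÷-6 both sides, so div: (((-x) + 7) - 3) + 8 = 19.
Step 3. [(((-x) + 7) - 3) + 8 = 19] 8 comes off first (subtract 8), so sub: ((-x) + 7) - 3 = 11.
Step 4. [((-x) + 7) - 3 = 11] add 3: x sits inside (… - 3). So sub: (-x) + 7 = 14.
Step 5. [(-x) + 7 = 14] peel the +7: subtract 7 from each side ⇒ sub: -x = 7.
Step 6. [-x = 7] leading − — multiply by −1, so neg: x = -7.

Answer: x ∈ {-7}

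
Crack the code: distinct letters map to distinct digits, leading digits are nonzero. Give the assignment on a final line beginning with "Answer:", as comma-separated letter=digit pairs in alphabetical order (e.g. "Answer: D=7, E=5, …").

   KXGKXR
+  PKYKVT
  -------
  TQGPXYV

Step 1. [col 1: R + T ≡ V (mod 10)] T=1 is one option consistent with column 1 (R + T ≡ V (mod 10), carry-in 0) — take it ⇒ T=1.
Step 2. [col 1: R + T ≡ V (mod 10)] several values work for R in column 1 (R + T ≡ V (mod 10), carry-in 0); try R=9. So R=9.
Step 3. [col 1: R + T ≡ V (mod 10)] column 1 reads R+T+carry(0)=V with R=9, T=1; with digits 1,9 already taken and all letters distinct, the only value for V is 0 ⇒ V=0.
Step 4. [col 2: X + V ≡ Y (mod 10)] several values work for X in column 2 (X + V ≡ Y (mod 10), carry-in 1); try X=6, so X=6.
Step 5. [col 2: X + V ≡ Y (mod 10)] column 2: given X=6, V=0, carry-in 1, and digits 0,1,6,9 already taken and all letters distinct, X+V≡Y (mod 10) forces Y=7, so Y=7.
Step 6. [col 3: K + K ≡ X (mod 10)] K=8 is one option consistent with column 3 (K + K ≡ X (mod 10), carry-in 0) — take it ⇒ K=8.
Step 7. [col 4: G + Y ≡ P (mod 10)] P=3 is one option consistent with column 4 (G + Y ≡ P (mod 10), carry-in 1) — take it ⇒ P=3.
Step 8. [col 4: G + Y ≡ P (mod 10)] from column 4 (Y=7, P=3, carry-in 1, digits 0,1,3,6,7,8,9 already taken and all letters distinct): G must equal 5. So G=5.
Step 9. [col 6: K + P ≡ Q (mod 10)] from column 6 (K=8, P=3, carry-in 1, digits 0,1,3,5,6,7,8,9 already taken and all letters distinct): Q must equal 2 ⇒ Q=2.

Answer: G=5, K=8, P=3, Q=2, R=9, T=1, V=0, X=6, Y=7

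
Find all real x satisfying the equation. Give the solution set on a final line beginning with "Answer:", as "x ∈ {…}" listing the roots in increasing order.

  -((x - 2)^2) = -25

Step 1. [-((x - 2)^2) = -25] flip signs both sides. So neg: (x - 2)^2 = 25.
Step 2. [(x - 2)^2 = 25] LHS squared, RHS 25 ≥ 0: apply √ (±). So sqrt: x - 2 = 5 or -5.
Step 3. [x - 2 = 5 or -5] peel the -2: add 2 from each side. So sub: x = 7 or -3.

Answer: x ∈ {-3, 7}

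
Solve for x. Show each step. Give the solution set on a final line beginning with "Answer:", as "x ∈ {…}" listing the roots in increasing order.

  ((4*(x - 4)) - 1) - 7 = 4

Step 1. [((4*(x - 4)) - 1) - 7 = 4] add 7: x sits inside (… - 7). So sub: (4*(x - 4)) - 1 = 11.
Step 2. [(4*(x - 4)) - 1 = 11] the outer -1 inverts by adding 1 ⇒ sub: 4*(x - 4) = 12.
Step 3. [4*(x - 4) = 12] leading coefficient 4: divide by 4, so div: x - 4 = 3.
Step 4. [x - 4 = 3] add 4: x sits inside (… - 4). So sub: x = 7.

Answer: x ∈ {7}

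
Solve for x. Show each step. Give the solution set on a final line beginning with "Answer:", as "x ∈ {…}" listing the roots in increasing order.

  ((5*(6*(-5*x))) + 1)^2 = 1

Step 1. [((5*(6*(-5*x))) + 1)^2 = 1] LHS squared, RHS 1 ≥ 0: apply √ (±). So sqrt: (5*(6*(-5*x))) + 1 = 1 or -1.
Step 2. [(5*(6*(-5*x))) + 1 = 1 or -1] +1 is outermost — subtract 1 both sides, so sub: 5*(6*(-5*x)) = 0 or -2.
Step 3. [5*(6*(-5*x)) = 0 or -2] 5 out front; divide by 5 ⇒ div: 6*(-5*x) = 0 or -2/5.
Step 4. [6*(-5*x) = 0 or -2/5] divide by the outer 6, so div: -5*x = 0 or -1/15.
Step 5. [-5*x = 0 or -1/15] -5 out front; divide by -5 ⇒ div: x = 0 or 1/75.

Answer: x ∈ {0, 1/75}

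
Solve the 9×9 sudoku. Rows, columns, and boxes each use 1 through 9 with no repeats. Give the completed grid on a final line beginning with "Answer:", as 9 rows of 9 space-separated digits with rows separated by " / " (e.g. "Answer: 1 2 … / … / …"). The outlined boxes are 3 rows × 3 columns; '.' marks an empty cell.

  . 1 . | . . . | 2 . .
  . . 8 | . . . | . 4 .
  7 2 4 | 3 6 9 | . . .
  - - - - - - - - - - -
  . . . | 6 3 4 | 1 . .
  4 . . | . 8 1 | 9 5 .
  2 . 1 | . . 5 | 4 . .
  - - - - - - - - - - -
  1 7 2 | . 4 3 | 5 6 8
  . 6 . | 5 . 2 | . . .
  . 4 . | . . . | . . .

Step 1. [r2c6∈{7}] only 7 remains possible at r2c6. So r2c6=7.
Step 2. [r6c9∈{3,6,7}] r6c9 is the only open cell in row 6 admitting 6 ⇒ r6c9=6.
Step 3. [r8c9∈{1,3,4,7,9}] across row 8, 4 lands solely at r8c9 ⇒ r8c9=4.
Step 4. [r1c5∈{5}] nothing but 5 survives at r1c5. So r1c5=5.
Step 5. [r8c1∈{3,8,9}] across row 8, 8 lands solely at r8c1. So r8c1=8.
Step 6. [r5c2∈{3}] nothing but 3 survives at r5c2, so r5c2=3.
Step 7. [r6c8∈{3,7,8}] r6c8 is the only open cell in row 6 admitting 3. So r6c8=3.
Step 8. [r4c8∈{2,7,8}] in box 6, 8 fits only at r4c8 ⇒ r4c8=8.
Step 9. [r3c8∈{1}] only 1 remains possible at r3c8, so r3c8=1.
Step 10. [r9c9∈{1,2,3,7,9}] col 9 places 1 nowhere but r9c9, so r9c9=1.
Step 11. [r7c4∈{9}] r7c4's peers cover all but 9, so r7c4=9.
Step 12. [r9c5∈{7}] r9c5 is down to just 7 ⇒ r9c5=7.
Step 13. [r9c7∈{3}] nothing but 3 survives at r9c7. So r9c7=3.
Step 14. [r5c4∈{2,7}] box 5 places 2 nowhere but r5c4. So r5c4=2.
Step 15. [r5c9∈{7}] r5c9 has the single candidate 7. So r5c9=7.
Step 16. [r1c8∈{7,9}] across row 1, 7 lands solely at r1c8 ⇒ r1c8=7.
Step 17. [r8c8∈{9}] r8c8 is down to just 9. So r8c8=9.
Step 18. [r9c4∈{8}] nothing but 8 survives at r9c4. So r9c4=8.
Step 19. [r4c3∈{5,7,9}] row 4 places 7 nowhere but r4c3. So r4c3=7.
Step 20. [r9c3∈{5,9}] r9c3 is the only open cell in col 3 admitting 5, so r9c3=5.
Step 21. [r1c3∈{3,6,9}] r1c3 is the only open cell in col 3 admitting 9 ⇒ r1c3=9.
Step 22. [r2c2∈{5}] r2c2's peers cover all but 5. So r2c2=5.
Step 23. [r1c1∈{3,6}] across row 1, 6 lands solely at r1c1. So r1c1=6.
Step 24. [r4c2∈{9}] nothing but 9 survives at r4c2, so r4c2=9.
Step 25. [r2c4∈{1}] r2c4 has the single candidate 1 ⇒ r2c4=1.
Step 26. [r1c9∈{3}] nothing but 3 survives at r1c9, so r1c9=3.
Step 27. [r8c7∈{7}] nothing but 7 survives at r8c7. So r8c7=7.
Step 28. [r6c4∈{7}] r6c4 has the single candidate 7. So r6c4=7.
Step 29. [r3c9∈{5}] nothing but 5 survives at r3c9 ⇒ r3c9=5.
Step 30. [r9c1∈{9}] nothing but 9 survives at r9c1 ⇒ r9c1=9.
Step 31. [r8c3∈{3}] r8c3's peers cover all but 3, so r8c3=3.
Step 32. [r5c3∈{6}] r5c3 is down to just 6, so r5c3=6.
Step 33. [r2c1∈{3}] nothing but 3 survives at r2c1. So r2c1=3.
Step 34. [r2c7∈{6}] only 6 remains possible at r2c7 ⇒ r2c7=6.
Step 35. [r6c5∈{9}] r6c5 has the single candidate 9, so r6c5=9.
Step 36. [r4c1∈{5}] r4c1 is down to just 5 ⇒ r4c1=5.
Step 37. [r3c7∈{8}] only 8 remains possible at r3c7. So r3c7=8.
Step 38. [r8c5∈{1}] only 1 remains possible at r8c5 ⇒ r8c5=1.
Step 39. [r1c6∈{8}] r1c6 is down to just 8, so r1c6=8.
Step 40. [r9c6∈{6}] nothing but 6 survives at r9c6 ⇒ r9c6=6.
Step 41. [r2c9∈{9}] r2c9 is down to just 9, so r2c9=9.
Step 42. [r4c9∈{2}] r4c9 is down to just 2, so r4c9=2.
Step 43. [r1c4∈{4}] r1c4's peers cover all but 4 ⇒ r1c4=4.
Step 44. [r6c2∈{8}] r6c2 has the single candidate 8 ⇒ r6c2=8.
Step 45. [r9c8∈{2}] r9c8 has the single candidate 2, so r9c8=2.
Step 46. [r2c5∈{2}] nothing but 2 survives at r2c5. So r2c5=2.

Answer: 6 1 9 4 5 8 2 7 3 / 3 5 8 1 2 7 6 4 9 / 7 2 4 3 6 9 8 1 5 / 5 9 7 6 3 4 1 8 2 / 4 3 6 2 8 1 9 5 7 / 2 8 1 7 9 5 4 3 6 / 1 7 2 9 4 3 5 6 8 / 8 6 3 5 1 2 7 9 4 / 9 4 5 8 7 6 3 2 1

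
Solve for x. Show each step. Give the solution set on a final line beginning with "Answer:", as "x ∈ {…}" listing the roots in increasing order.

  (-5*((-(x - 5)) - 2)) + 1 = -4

Step 1. [(-5*((-(x - 5)) - 2)) + 1 = -4] subtract 1: x sits inside (… + 1), so sub: -5*((-(x - 5)) - 2) = -5.
Step 2. [-5*((-(x - 5)) - 2) = -5] -5·(inner) — divide through by -5 ⇒ div: (-(x - 5)) - 2 = 1.
Step 3. [(-(x - 5)) - 2 = 1] 2 comes off first (add 2), so sub: -(x - 5) = 3.
Step 4. [-(x - 5) = 3] flip signs both sides, so neg: x - 5 = -3.
Step 5. [x - 5 = -3] 5 comes off first (add 5) ⇒ sub: x = 2.

Answer: x ∈ {2}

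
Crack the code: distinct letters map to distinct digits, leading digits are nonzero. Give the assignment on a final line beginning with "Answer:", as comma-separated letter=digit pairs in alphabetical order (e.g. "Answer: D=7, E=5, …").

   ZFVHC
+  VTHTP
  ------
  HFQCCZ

Step 1. [col 1: C + P ≡ Z (mod 10)] column 1 (C + P ≡ Z (mod 10), carry-in 0) doesn't pin P yet; pick P=5 and continue. So P=5.
Step 2. [col 1: C + P ≡ Z (mod 10)] no forcing yet in column 1 (carry-in 0); C=9 is free and consistent — try it. So C=9.
Step 3. [col 1: C + P ≡ Z (mod 10)] column 1 reads C+P+carry(0)=Z with C=9, P=5; with digits 5,9 already taken and all letters distinct, the only value for Z is 4. So Z=4.
Step 4. [col 2: H + T ≡ C (mod 10)] column 2 (H + T ≡ C (mod 10), carry-in 1) doesn't pin H yet; pick H=1 and continue, so H=1.
Step 5. [col 2: H + T ≡ C (mod 10)] column 2 reads H+T+carry(1)=C with H=1, C=9; with digits 1,4,5,9 already taken and all letters distinct, the only value for T is 7 ⇒ T=7.
Step 6. [col 3: V + H ≡ C (mod 10)] from column 3 (H=1, C=9, carry-in 0, digits 1,4,5,7,9 already taken and all letters distinct): V must equal 8. So V=8.
Step 7. [col 4: F + T ≡ Q (mod 10)] column 4 (F + T ≡ Q (mod 10), carry-in 0) doesn't pin Q yet; pick Q=0 and continue. So Q=0.
Step 8. [col 4: F + T ≡ Q (mod 10)] column 4 reads F+T+carry(0)=Q with T=7, Q=0; with digits 0,1,4,5,7,8,9 already taken and all letters distinct, the only value for F is 3 ⇒ F=3.

Answer: C=9, F=3, H=1, P=5, Q=0, T=7, V=8, Z=4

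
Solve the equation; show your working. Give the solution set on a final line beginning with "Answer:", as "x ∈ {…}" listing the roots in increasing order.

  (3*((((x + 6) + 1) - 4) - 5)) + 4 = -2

Step 1. [(3*((((x + 6) + 1) - 4) - 5)) + 4 = -2] subtract 4: x sits inside (… + 4). So sub: 3*((((x + 6) + 1) - 4) - 5) = -6.
Step 2. [3*((((x + 6) + 1) - 4) - 5) = -6] 3 out front; divide by 3. So div: (((x + 6) + 1) - 4) - 5 = -2.
Step 3. [(((x + 6) + 1) - 4) - 5 = -2] peel the -5: add 5 from each side ⇒ sub: ((x + 6) + 1) - 4 = 3.
Step 4. [((x + 6) + 1) - 4 = 3] the outer -4 inverts by adding 4. So sub: (x + 6) + 1 = 7.
Step 5. [(x + 6) + 1 = 7] 1 comes off first (subtract 1), so sub: x + 6 = 6.
Step 6. [x + 6 = 6] subtract 6: x sits inside (… + 6). So sub: x = 0.

Answer: x ∈ {0}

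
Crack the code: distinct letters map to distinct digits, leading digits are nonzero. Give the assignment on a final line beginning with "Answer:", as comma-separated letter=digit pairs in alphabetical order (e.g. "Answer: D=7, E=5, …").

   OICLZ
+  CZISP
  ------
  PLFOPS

Step 1. [col 1: Z + P ≡ S (mod 10)] no forcing yet in column 1 (carry-in 0); Z=8 is free and consistent — try it. So Z=8.
Step 2. [col 1: Z + P ≡ S (mod 10)] several values work for P in column 1 (Z + P ≡ S (mod 10), carry-in 0); try P=1. So P=1.
Step 3. [col 1: Z + P ≡ S (mod 10)] in column 1 we have Z+P≡S with carry-in 0; given Z=8, P=1 and digits 1,8 already taken and all letters distinct, that pins S to 9 ⇒ S=9.
Step 4. [col 2: L + S ≡ P (mod 10)] column 2 reads L+S+carry(0)=P with S=9, P=1; with digits 1,8,9 already taken and all letters distinct, the only value for L is 2 ⇒ L=2.
Step 5. [col 3: C + I ≡ O (mod 10)] no forcing yet in column 3 (carry-in 1); O=4 is free and consistent — try it, so O=4.
Step 6. [col 3: C + I ≡ O (mod 10)] I=6 is one option consistent with column 3 (C + I ≡ O (mod 10), carry-in 1) — take it ⇒ I=6.
Step 7. [col 3: C + I ≡ O (mod 10)] from column 3 (I=6, O=4, carry-in 1, digits 1,2,4,6,8,9 already taken and all letters distinct): C must equal 7 ⇒ C=7.
Step 8. [col 4: I + Z ≡ F (mod 10)] in column 4 we have I+Z≡F with carry-in 1; given I=6, Z=8 and digits 1,2,4,6,7,8,9 already taken and all letters distinct, that pins F to 5, so F=5.

Answer: C=7, F=5, I=6, L=2, O=4, P=1, S=9, Z=8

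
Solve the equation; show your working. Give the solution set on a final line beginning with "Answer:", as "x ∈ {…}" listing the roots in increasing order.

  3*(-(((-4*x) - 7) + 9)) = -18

Step 1. [3*(-(((-4*x) - 7) + 9)) = -18] 3·(inner) — divide through by 3 ⇒ div: -(((-4*x) - 7) + 9) = -6.
Step 2. [-(((-4*x) - 7) + 9) = -6] LHS negated; negate both sides, so neg: ((-4*x) - 7) + 9 = 6.
Step 3. [((-4*x) - 7) + 9 = 6] the outer +9 inverts by subtracting 9 ⇒ sub: (-4*x) - 7 = -3.
Step 4. [(-4*x) - 7 = -3] 7 comes off first (add 7), so sub: -4*x = 4.
Step 5. [-4*x = 4] divide by the outer -4, so div: x = -1.

Answer: x ∈ {-1}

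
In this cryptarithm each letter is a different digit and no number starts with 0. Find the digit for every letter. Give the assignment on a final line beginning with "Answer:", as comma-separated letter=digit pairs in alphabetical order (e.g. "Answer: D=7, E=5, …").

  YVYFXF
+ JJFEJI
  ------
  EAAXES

Step 1. [col 1: F + I ≡ S (mod 10)] I=3 is one option consistent with column 1 (F + I ≡ S (mod 10), carry-in 0) — take it, so I=3.
Step 2. [col 1: F + I ≡ S (mod 10)] no forcing yet in column 1 (carry-in 0); F=7 is free and consistent — try it. So F=7.
Step 3. [col 1: F + I ≡ S (mod 10)] from column 1 (F=7, I=3, carry-in 0, digits 3,7 already taken and all letters distinct): S must equal 0 ⇒ S=0.
Step 4. [col 2: X + J ≡ E (mod 10)] no forcing yet in column 2 (carry-in 1); X=5 is free and consistent — try it. So X=5.
Step 5. [col 2: X + J ≡ E (mod 10)] column 2 (X + J ≡ E (mod 10), carry-in 1) doesn't pin E yet; pick E=8 and continue. So E=8.
Step 6. [col 2: X + J ≡ E (mod 10)] from column 2 (X=5, E=8, carry-in 1, digits 0,3,5,7,8 already taken and all letters distinct): J must equal 2, so J=2.
Step 7. [col 4: Y + F ≡ A (mod 10)] column 4 (Y + F ≡ A (mod 10), carry-in 1) doesn't pin A yet; pick A=4 and continue. So A=4.
Step 8. [col 4: Y + F ≡ A (mod 10)] in column 4 we have Y+F≡A with carry-in 1; given F=7, A=4 and digits 0,2,3,4,5,7,8 already taken and all letters distinct, that pins Y to 6 ⇒ Y=6.
Step 9. [col 5: V + J ≡ A (mod 10)] column 5 reads V+J+carry(1)=A with J=2, A=4; with digits 0,2,3,4,5,6,7,8 already taken and all letters distinct, the only value for V is 1. So V=1.

Answer: A=4, E=8, F=7, I=3, J=2, S=0, V=1, X=5, Y=6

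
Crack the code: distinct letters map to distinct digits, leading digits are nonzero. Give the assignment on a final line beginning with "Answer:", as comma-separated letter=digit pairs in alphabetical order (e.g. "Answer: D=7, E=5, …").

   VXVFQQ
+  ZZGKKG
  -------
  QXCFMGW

Step 1. [col 1: Q + G ≡ W (mod 10)] column 1 (Q + G ≡ W (mod 10), carry-in 0) doesn't pin Q yet; pick Q=1 and continue, so Q=1.
Step 2. [col 1: Q + G ≡ W (mod 10)] no forcing yet in column 1 (carry-in 0); W=7 is free and consistent — try it. So W=7.
Step 3. [col 1: Q + G ≡ W (mod 10)] in column 1 we have Q+G≡W with carry-in 0; given Q=1, W=7 and digits 1,7 already taken and all letters distinct, that pins G to 6. So G=6.
Step 4. [col 2: Q + K ≡ G (mod 10)] in column 2 we have Q+K≡G with carry-in 0; given Q=1, G=6 and digits 1,6,7 already taken and all letters distinct, that pins K to 5. So K=5.
Step 5. [col 3: F + K ≡ M (mod 10)] M=9 is one option consistent with column 3 (F + K ≡ M (mod 10), carry-in 0) — take it, so M=9.
Step 6. [col 3: F + K ≡ M (mod 10)] column 3 reads F+K+carry(0)=M with K=5, M=9; with digits 1,5,6,7,9 already taken and all letters distinct, the only value for F is 4, so F=4.
Step 7. [col 4: V + G ≡ F (mod 10)] from column 4 (G=6, F=4, carry-in 0, digits 1,4,5,6,7,9 already taken and all letters distinct): V must equal 8 ⇒ V=8.
Step 8. [col 5: X + Z ≡ C (mod 10)] column 5 reads X+Z+carry(1)=C with nothing yet; with digits 1,4,5,6,7,8,9 already taken and all letters distinct, the only value for C is 3, so C=3.
Step 9. [col 5: X + Z ≡ C (mod 10)] column 5 (X + Z ≡ C (mod 10), carry-in 1) doesn't pin X yet; pick X=0 and continue. So X=0.
Step 10. [col 5: X + Z ≡ C (mod 10)] column 5: given X=0, C=3, carry-in 1, and digits 0,1,3,4,5,6,7,8,9 already taken and all letters distinct, X+Z≡C (mod 10) forces Z=2, so Z=2.

Answer: C=3, F=4, G=6, K=5, M=9, Q=1, V=8, W=7, X=0, Z=2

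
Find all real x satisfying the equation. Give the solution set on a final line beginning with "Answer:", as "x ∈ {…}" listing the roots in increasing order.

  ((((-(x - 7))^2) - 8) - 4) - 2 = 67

Step 1. [((((-(x - 7))^2) - 8) - 4) - 2 = 67] peel the -2: add 2 from each side ⇒ sub: (((-(x - 7))^2) - 8) - 4 = 69.
Step 2. [(((-(x - 7))^2) - 8) - 4 = 69] 4 comes off first (add 4). So sub: ((-(x - 7))^2) - 8 = 73.
Step 3. [((-(x - 7))^2) - 8 = 73] 8 comes off first (add 8), so sub: (-(x - 7))^2 = 81.
Step 4. [(-(x - 7))^2 = 81] 81 ≥ 0, LHS is (·)² — take ±√, so sqrt: -(x - 7) = 9 or -9.
Step 5. [-(x - 7) = 9 or -9] flip signs both sides, so neg: x - 7 = -9 or 9.
Step 6. [x - 7 = -9 or 9] add 7: x sits inside (… - 7) ⇒ sub: x = -2 or 16.

Answer: x ∈ {-2, 16}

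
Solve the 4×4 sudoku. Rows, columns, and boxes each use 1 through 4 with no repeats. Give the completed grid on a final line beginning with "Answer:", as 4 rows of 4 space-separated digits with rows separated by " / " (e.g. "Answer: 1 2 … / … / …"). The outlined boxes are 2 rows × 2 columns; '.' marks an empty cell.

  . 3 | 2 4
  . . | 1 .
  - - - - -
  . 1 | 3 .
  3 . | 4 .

Step 1. [r4c2∈{2}] r4c2 has the single candidate 2. So r4c2=2.
Step 2. [r2c2∈{4}] nothing but 4 survives at r2c2. So r2c2=4.
Step 3. [r1c1∈{1}] r1c1 has the single candidate 1, so r1c1=1.
Step 4. [r2c1∈{2}] r2c1 is down to just 2, so r2c1=2.
Step 5. [r2c4∈{3}] r2c4 has the single candidate 3. So r2c4=3.
Step 6. [r4c4∈{1}] r4c4's peers cover all but 1, so r4c4=1.
Step 7. [r3c1∈{4}] r3c1 is down to just 4. So r3c1=4.
Step 8. [r3c4∈{2}] r3c4 is down to just 2. So r3c4=2.

Answer: 1 3 2 4 / 2 4 1 3 / 4 1 3 2 / 3 2 4 1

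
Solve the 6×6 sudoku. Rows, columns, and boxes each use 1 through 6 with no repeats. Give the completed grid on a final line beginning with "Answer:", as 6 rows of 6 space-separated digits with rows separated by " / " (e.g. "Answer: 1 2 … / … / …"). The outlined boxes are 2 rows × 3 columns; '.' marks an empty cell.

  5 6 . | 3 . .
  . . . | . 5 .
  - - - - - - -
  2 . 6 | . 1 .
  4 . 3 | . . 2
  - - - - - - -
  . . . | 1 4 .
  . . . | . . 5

Step 1. [r6c5∈{2,3,6}] across col 5, 3 lands solely at r6c5 ⇒ r6c5=3.
Step 2. [r6c4∈{2,6}] box 6 places 2 nowhere but r6c4. So r6c4=2.
Step 3. [r4c2∈{1,5}] in row 4, 1 fits only at r4c2. So r4c2=1.
Step 4. [r5c3∈{2,5}] across col 3, 5 lands solely at r5c3, so r5c3=5.
Step 5. [r4c4∈{5,6}] 5 has one home in row 4: r4c4. So r4c4=5.
Step 6. [r6c2∈{4}] r6c2 is down to just 4. So r6c2=4.
Step 7. [r6c3∈{1}] r6c3 is down to just 1 ⇒ r6c3=1.
Step 8. [r1c6∈{1,4}] 1 has one home in row 1: r1c6 ⇒ r1c6=1.
Step 9. [r5c6∈{6}] r5c6 is down to just 6, so r5c6=6.
Step 10. [r2c6∈{4}] nothing but 4 survives at r2c6 ⇒ r2c6=4.
Step 11. [r5c2∈{2,3}] in row 5, 2 fits only at r5c2, so r5c2=2.
Step 12. [r1c5∈{2}] only 2 remains possible at r1c5. So r1c5=2.
Step 13. [r2c1∈{1,3}] row 2 places 1 nowhere but r2c1. So r2c1=1.
Step 14. [r2c4∈{6}] only 6 remains possible at r2c4. So r2c4=6.
Step 15. [r3c6∈{3}] nothing but 3 survives at r3c6 ⇒ r3c6=3.
Step 16. [r3c4∈{4}] r3c4's peers cover all but 4 ⇒ r3c4=4.
Step 17. [r3c2∈{5}] r3c2 is down to just 5. So r3c2=5.
Step 18. [r2c2∈{3}] r2c2 is down to just 3, so r2c2=3.
Step 19. [r5c1∈{3}] r5c1's peers cover all but 3 ⇒ r5c1=3.
Step 20. [r1c3∈{4}] r1c3 has the single candidate 4. So r1c3=4.
Step 21. [r6c1∈{6}] nothing but 6 survives at r6c1, so r6c1=6.
Step 22. [r4c5∈{6}] r4c5 is down to just 6. So r4c5=6.
Step 23. [r2c3∈{2}] only 2 remains possible at r2c3, so r2c3=2.

Answer: 5 6 4 3 2 1 / 1 3 2 6 5 4 / 2 5 6 4 1 3 / 4 1 3 5 6 2 / 3 2 5 1 4 6 / 6 4 1 2 3 5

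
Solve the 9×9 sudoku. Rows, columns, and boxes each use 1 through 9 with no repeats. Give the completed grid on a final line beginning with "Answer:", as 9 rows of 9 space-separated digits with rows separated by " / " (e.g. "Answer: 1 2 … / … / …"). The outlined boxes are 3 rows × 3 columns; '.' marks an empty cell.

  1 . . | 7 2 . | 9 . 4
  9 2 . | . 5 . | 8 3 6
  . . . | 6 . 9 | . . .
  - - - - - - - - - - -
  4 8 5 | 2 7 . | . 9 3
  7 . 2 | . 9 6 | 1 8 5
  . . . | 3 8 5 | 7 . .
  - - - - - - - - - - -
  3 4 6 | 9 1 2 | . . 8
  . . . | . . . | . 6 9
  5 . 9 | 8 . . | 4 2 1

Step 1. [r9c2∈{7}] r9c2 has the single candidate 7 ⇒ r9c2=7.
Step 2. [r1c8∈{5}] r1c8 is down to just 5. So r1c8=5.
Step 3. [r9c6∈{3}] r9c6 is down to just 3 ⇒ r9c6=3.
Step 4. [r3c9∈{2,7}] col 9 places 7 nowhere but r3c9, so r3c9=7.
Step 5. [r3c5∈{3,4}] 3 has one home in col 5: r3c5. So r3c5=3.
Step 6. [r3c1∈{8}] only 8 remains possible at r3c1, so r3c1=8.
Step 7. [r8c4∈{4,5}] in col 4, 5 fits only at r8c4. So r8c4=5.
Step 8. [r6c2∈{1,6,9}] in row 6, 9 fits only at r6c2 ⇒ r6c2=9.
Step 9. [r2c4∈{1,4}] r2c4 is the only open cell in col 4 admitting 1 ⇒ r2c4=1.
Step 10. [r2c6∈{4}] r2c6 has the single candidate 4, so r2c6=4.
Step 11. [r1c2∈{3,6}] row 1 places 6 nowhere but r1c2. So r1c2=6.
Step 12. [r8c3∈{1,8}] r8c3 is the only open cell in row 8 admitting 8, so r8c3=8.
Step 13. [r2c3∈{7}] only 7 remains possible at r2c3. So r2c3=7.
Step 14. [r5c4∈{4}] r5c4 has the single candidate 4. So r5c4=4.
Step 15. [r8c5∈{4}] nothing but 4 survives at r8c5 ⇒ r8c5=4.
Step 16. [r8c6∈{7}] r8c6 has the single candidate 7, so r8c6=7.
Step 17. [r3c8∈{1}] r3c8 has the single candidate 1. So r3c8=1.
Step 18. [r6c9∈{2}] r6c9 has the single candidate 2, so r6c9=2.
Step 19. [r1c3∈{3}] r1c3 has the single candidate 3, so r1c3=3.
Step 20. [r4c6∈{1}] nothing but 1 survives at r4c6 ⇒ r4c6=1.
Step 21. [r9c5∈{6}] nothing but 6 survives at r9c5, so r9c5=6.
Step 22. [r7c7∈{5}] r7c7 has the single candidate 5 ⇒ r7c7=5.
Step 23. [r5c2∈{3}] r5c2 is down to just 3. So r5c2=3.
Step 24. [r3c7∈{2}] r3c7 is down to just 2 ⇒ r3c7=2.
Step 25. [r3c3∈{4}] nothing but 4 survives at r3c3 ⇒ r3c3=4.
Step 26. [r4c7∈{6}] r4c7 has the single candidate 6 ⇒ r4c7=6.
Step 27. [r6c8∈{4}] r6c8's peers cover all but 4 ⇒ r6c8=4.
Step 28. [r1c6∈{8}] r1c6's peers cover all but 8 ⇒ r1c6=8.
Step 29. [r8c2∈{1}] r8c2 has the single candidate 1. So r8c2=1.
Step 30. [r7c8∈{7}] r7c8 has the single candidate 7. So r7c8=7.
Step 31. [r3c2∈{5}] nothing but 5 survives at r3c2. So r3c2=5.
Step 32. [r8c1∈{2}] nothing but 2 survives at r8c1, so r8c1=2.
Step 33. [r8c7∈{3}] r8c7's peers cover all but 3. So r8c7=3.
Step 34. [r6c3∈{1}] only 1 remains possible at r6c3 ⇒ r6c3=1.
Step 35. [r6c1∈{6}] only 6 remains possible at r6c1, so r6c1=6.

Answer: 1 6 3 7 2 8 9 5 4 / 9 2 7 1 5 4 8 3 6 / 8 5 4 6 3 9 2 1 7 / 4 8 5 2 7 1 6 9 3 / 7 3 2 4 9 6 1 8 5 / 6 9 1 3 8 5 7 4 2 / 3 4 6 9 1 2 5 7 8 / 2 1 8 5 4 7 3 6 9 / 5 7 9 8 6 3 4 2 1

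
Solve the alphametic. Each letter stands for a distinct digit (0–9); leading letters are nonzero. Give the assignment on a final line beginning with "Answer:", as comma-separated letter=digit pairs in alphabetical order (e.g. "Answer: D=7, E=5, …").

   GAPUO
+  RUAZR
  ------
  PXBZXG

Step 1. [P] the sum has 6 digits but both addends have 5; that extra leading digit P is the final carry, namely 1, so P=1.
Step 2. [col 1: O + R ≡ G (mod 10)] R=4 is one option consistent with column 1 (O + R ≡ G (mod 10), carry-in 0) — take it ⇒ R=4.
Step 3. [col 1: O + R ≡ G (mod 10)] no forcing yet in column 1 (carry-in 0); O=2 is free and consistent — try it, so O=2.
Step 4. [col 1: O + R ≡ G (mod 10)] from column 1 (O=2, R=4, carry-in 0, digits 1,2,4 already taken and all letters distinct): G must equal 6, so G=6.
Step 5. [col 2: U + Z ≡ X (mod 10)] no forcing yet in column 2 (carry-in 0); X=0 is free and consistent — try it ⇒ X=0.
Step 6. [col 2: U + Z ≡ X (mod 10)] Z=7 is one option consistent with column 2 (U + Z ≡ X (mod 10), carry-in 0) — take it ⇒ Z=7.
Step 7. [col 2: U + Z ≡ X (mod 10)] from column 2 (Z=7, X=0, carry-in 0, digits 0,1,2,4,6,7 already taken and all letters distinct): U must equal 3, so U=3.
Step 8. [col 3: P + A ≡ Z (mod 10)] column 3 reads P+A+carry(1)=Z with P=1, Z=7; with digits 0,1,2,3,4,6,7 already taken and all letters distinct, the only value for A is 5. So A=5.
Step 9. [col 4: A + U ≡ B (mod 10)] column 4 reads A+U+carry(0)=B with A=5, U=3; with digits 0,1,2,3,4,5,6,7 already taken and all letters distinct, the only value for B is 8, so B=8.

Answer: A=5, B=8, G=6, O=2, P=1, R=4, U=3, X=0, Z=7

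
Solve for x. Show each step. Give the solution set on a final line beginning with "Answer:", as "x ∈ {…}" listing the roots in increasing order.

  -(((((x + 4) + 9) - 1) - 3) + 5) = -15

Step 1. [-(((((x + 4) + 9) - 1) - 3) + 5) = -15] flip signs both sides, so neg: ((((x + 4) + 9) - 1) - 3) + 5 = 15.
Step 2. [((((x + 4) + 9) - 1) - 3) + 5 = 15] 5 comes off first (subtract 5), so sub: (((x + 4) + 9) - 1) - 3 = 10.
Step 3. [(((x + 4) + 9) - 1) - 3 = 10] peel the -3: add 3 from each side ⇒ sub: ((x + 4) + 9) - 1 = 13.
Step 4. [((x + 4) + 9) - 1 = 13] the outer -1 inverts by adding 1 ⇒ sub: (x + 4) + 9 = 14.
Step 5. [(x + 4) + 9 = 14] the outer +9 inverts by subtracting 9 ⇒ sub: x + 4 = 5.
Step 6. [x + 4 = 5] the outer +4 inverts by subtracting 4, so sub: x = 1.

Answer: x ∈ {1}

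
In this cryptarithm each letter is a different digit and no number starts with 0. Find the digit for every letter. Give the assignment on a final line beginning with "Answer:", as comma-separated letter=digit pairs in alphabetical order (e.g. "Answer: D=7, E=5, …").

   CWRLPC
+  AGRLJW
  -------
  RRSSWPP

Step 1. [col 1: C + W ≡ P (mod 10)] several values work for C in column 1 (C + W ≡ P (mod 10), carry-in 0); try C=2, so C=2.
Step 2. [R] the sum has 7 digits but both addends have 6; that extra leading digit R is the final carry, namely 1, so R=1.
Step 3. [col 1: C + W ≡ P (mod 10)] column 1 (C + W ≡ P (mod 10), carry-in 0) doesn't pin P yet; pick P=6 and continue ⇒ P=6.
Step 4. [col 1: C + W ≡ P (mod 10)] column 1 reads C+W+carry(0)=P with C=2, P=6; with digits 1,2,6 already taken and all letters distinct, the only value for W is 4 ⇒ W=4.
Step 5. [col 2: P + J ≡ P (mod 10)] column 2: given P=6, carry-in 0, and digits 1,2,4,6 already taken and all letters distinct, P+J≡P (mod 10) forces J=0. So J=0.
Step 6. [col 3: L + L ≡ W (mod 10)] in column 3 we have L+L≡W with carry-in 0; given W=4 and digits 0,1,2,4,6 already taken and all letters distinct, that pins L to 7 ⇒ L=7.
Step 7. [col 4: R + R ≡ S (mod 10)] column 4: given R=1, carry-in 1, and digits 0,1,2,4,6,7 already taken and all letters distinct, R+R≡S (mod 10) forces S=3. So S=3.
Step 8. [col 5: W + G ≡ S (mod 10)] in column 5 we have W+G≡S with carry-in 0; given W=4, S=3 and digits 0,1,2,3,4,6,7 already taken and all letters distinct, that pins G to 9. So G=9.
Step 9. [col 6: C + A ≡ R (mod 10)] column 6: given C=2, R=1, carry-in 1, and digits 0,1,2,3,4,6,7,9 already taken and all letters distinct, C+A≡R (mod 10) forces A=8. So A=8.

Answer: A=8, C=2, G=9, J=0, L=7, P=6, R=1, S=3, W=4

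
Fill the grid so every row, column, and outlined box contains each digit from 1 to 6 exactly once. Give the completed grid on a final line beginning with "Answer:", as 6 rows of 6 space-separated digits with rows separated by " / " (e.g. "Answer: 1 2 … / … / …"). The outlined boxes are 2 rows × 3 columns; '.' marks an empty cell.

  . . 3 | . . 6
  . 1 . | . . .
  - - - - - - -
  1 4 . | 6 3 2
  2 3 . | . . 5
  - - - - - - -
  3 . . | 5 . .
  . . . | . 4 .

Step 1. [r2c6∈{3,4}] across col 6, 4 lands solely at r2c6. So r2c6=4.
Step 2. [r5c5∈{1,2,6}] in col 5, 6 fits only at r5c5. So r5c5=6.
Step 3. [r6c4∈{1,2,3}] r6c4 is the only open cell in box 6 admitting 2. So r6c4=2.
Step 4. [r6c2∈{5,6}] across col 2, 6 lands solely at r6c2 ⇒ r6c2=6.
Step 5. [r1c2∈{2,5}] across col 2, 5 lands solely at r1c2 ⇒ r1c2=5.
Step 6. [r2c3∈{2,6}] in box 1, 2 fits only at r2c3 ⇒ r2c3=2.
Step 7. [r5c6∈{1}] r5c6 is down to just 1 ⇒ r5c6=1.
Step 8. [r4c5∈{1}] r4c5's peers cover all but 1. So r4c5=1.
Step 9. [r6c1∈{5}] only 5 remains possible at r6c1, so r6c1=5.
Step 10. [r4c4∈{4}] nothing but 4 survives at r4c4 ⇒ r4c4=4.
Step 11. [r2c4∈{3}] r2c4 is down to just 3. So r2c4=3.
Step 12. [r5c3∈{4}] nothing but 4 survives at r5c3, so r5c3=4.
Step 13. [r4c3∈{6}] only 6 remains possible at r4c3. So r4c3=6.
Step 14. [r2c5∈{5}] only 5 remains possible at r2c5, so r2c5=5.
Step 15. [r1c5∈{2}] nothing but 2 survives at r1c5. So r1c5=2.
Step 16. [r3c3∈{5}] r3c3 has the single candidate 5, so r3c3=5.
Step 17. [r6c3∈{1}] r6c3 is down to just 1 ⇒ r6c3=1.
Step 18. [r6c6∈{3}] r6c6 is down to just 3 ⇒ r6c6=3.
Step 19. [r1c4∈{1}] r1c4 is down to just 1 ⇒ r1c4=1.
Step 20. [r5c2∈{2}] r5c2's peers cover all but 2. So r5c2=2.
Step 21. [r1c1∈{4}] r1c1's peers cover all but 4. So r1c1=4.
Step 22. [r2c1∈{6}] r2c1 is down to just 6. So r2c1=6.

Answer: 4 5 3 1 2 6 / 6 1 2 3 5 4 / 1 4 5 6 3 2 / 2 3 6 4 1 5 / 3 2 4 5 6 1 / 5 6 1 2 4 3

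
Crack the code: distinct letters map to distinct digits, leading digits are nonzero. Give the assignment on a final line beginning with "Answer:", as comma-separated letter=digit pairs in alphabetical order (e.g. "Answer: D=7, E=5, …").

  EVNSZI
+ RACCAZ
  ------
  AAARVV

Step 1. [col 1: I + Z ≡ V (mod 10)] no forcing yet in column 1 (carry-in 0); I=9 is free and consistent — try it. So I=9.
Step 2. [col 1: I + Z ≡ V (mod 10)] Z=1 is one option consistent with column 1 (I + Z ≡ V (mod 10), carry-in 0) — take it. So Z=1.
Step 3. [col 1: I + Z ≡ V (mod 10)] column 1: given I=9, Z=1, carry-in 0, and digits 1,9 already taken and all letters distinct, I+Z≡V (mod 10) forces V=0 ⇒ V=0.
Step 4. [col 2: Z + A ≡ V (mod 10)] column 2: given Z=1, V=0, carry-in 1, and digits 0,1,9 already taken and all letters distinct, Z+A≡V (mod 10) forces A=8, so A=8.
Step 5. [col 3: S + C ≡ R (mod 10)] no forcing yet in column 3 (carry-in 1); C=4 is free and consistent — try it. So C=4.
Step 6. [col 3: S + C ≡ R (mod 10)] column 3 (S + C ≡ R (mod 10), carry-in 1) doesn't pin S yet; pick S=7 and continue. So S=7.
Step 7. [col 3: S + C ≡ R (mod 10)] in column 3 we have S+C≡R with carry-in 1; given S=7, C=4 and digits 0,1,4,7,8,9 already taken and all letters distinct, that pins R to 2 ⇒ R=2.
Step 8. [col 4: N + C ≡ A (mod 10)] column 4 reads N+C+carry(1)=A with C=4, A=8; with digits 0,1,2,4,7,8,9 already taken and all letters distinct, the only value for N is 3 ⇒ N=3.
Step 9. [col 6: E + R ≡ A (mod 10)] in column 6 we have E+R≡A with carry-in 0; given R=2, A=8 and digits 0,1,2,3,4,7,8,9 already taken and all letters distinct, that pins E to 6. So E=6.

Answer: A=8, C=4, E=6, I=9, N=3, R=2, S=7, V=0, Z=1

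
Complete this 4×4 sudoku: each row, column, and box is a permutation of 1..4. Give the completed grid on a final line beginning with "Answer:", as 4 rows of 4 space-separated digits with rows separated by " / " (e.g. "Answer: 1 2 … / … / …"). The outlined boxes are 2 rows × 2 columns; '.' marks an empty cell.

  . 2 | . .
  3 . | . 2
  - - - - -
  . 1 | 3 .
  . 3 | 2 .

Step 1. [r2c3∈{1,4}] 1 has one home in row 2: r2c3 ⇒ r2c3=1.
Step 2. [r3c4∈{4}] r3c4 is down to just 4, so r3c4=4.
Step 3. [r1c1∈{1,4}] row 1 places 1 nowhere but r1c1 ⇒ r1c1=1.
Step 4. [r4c4∈{1}] nothing but 1 survives at r4c4 ⇒ r4c4=1.
Step 5. [r2c2∈{4}] r2c2 is down to just 4. So r2c2=4.
Step 6. [r4c1∈{4}] r4c1 has the single candidate 4. So r4c1=4.
Step 7. [r3c1∈{2}] r3c1's peers cover all but 2. So r3c1=2.
Step 8. [r1c4∈{3}] r1c4 is down to just 3, so r1c4=3.
Step 9. [r1c3∈{4}] only 4 remains possible at r1c3 ⇒ r1c3=4.

Answer: 1 2 4 3 / 3 4 1 2 / 2 1 3 4 / 4 3 2 1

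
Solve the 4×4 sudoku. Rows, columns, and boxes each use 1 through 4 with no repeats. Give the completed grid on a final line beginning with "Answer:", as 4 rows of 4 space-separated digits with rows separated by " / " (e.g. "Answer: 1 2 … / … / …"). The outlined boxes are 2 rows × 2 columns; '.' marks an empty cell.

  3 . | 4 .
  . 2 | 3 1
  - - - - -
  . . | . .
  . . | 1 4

Step 1. [r3c1∈{1,2,4}] in col 1, 1 fits only at r3c1, so r3c1=1.
Step 2. [r3c4∈{2,3}] col 4 places 3 nowhere but r3c4 ⇒ r3c4=3.
Step 3. [r2c1∈{4}] r2c1 has the single candidate 4 ⇒ r2c1=4.
Step 4. [r3c2∈{4}] nothing but 4 survives at r3c2. So r3c2=4.
Step 5. [r3c3∈{2}] nothing but 2 survives at r3c3. So r3c3=2.
Step 6. [r4c1∈{2}] only 2 remains possible at r4c1, so r4c1=2.
Step 7. [r1c2∈{1}] r1c2 has the single candidate 1 ⇒ r1c2=1.
Step 8. [r4c2∈{3}] r4c2 has the single candidate 3, so r4c2=3.
Step 9. [r1c4∈{2}] r1c4 is down to just 2. So r1c4=2.

Answer: 3 1 4 2 / 4 2 3 1 / 1 4 2 3 / 2 3 1 4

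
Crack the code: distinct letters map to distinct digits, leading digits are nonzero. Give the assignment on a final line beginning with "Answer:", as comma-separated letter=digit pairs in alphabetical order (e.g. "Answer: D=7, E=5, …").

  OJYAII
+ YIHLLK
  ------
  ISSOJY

Step 1. [col 1: I + K ≡ Y (mod 10)] several values work for I in column 1 (I + K ≡ Y (mod 10), carry-in 0); try I=8. So I=8.
Step 2. [col 1: I + K ≡ Y (mod 10)] K=7 is one option consistent with column 1 (I + K ≡ Y (mod 10), carry-in 0) — take it, so K=7.
Step 3. [col 1: I + K ≡ Y (mod 10)] column 1 reads I+K+carry(0)=Y with I=8, K=7; with digits 7,8 already taken and all letters distinct, the only value for Y is 5. So Y=5.
Step 4. [col 2: I + L ≡ J (mod 10)] column 2 (I + L ≡ J (mod 10), carry-in 1) doesn't pin J yet; pick J=1 and continue, so J=1.
Step 5. [col 2: I + L ≡ J (mod 10)] column 2 reads I+L+carry(1)=J with I=8, J=1; with digits 1,5,7,8 already taken and all letters distinct, the only value for L is 2, so L=2.
Step 6. [col 3: A + L ≡ O (mod 10)] several values work for A in column 3 (A + L ≡ O (mod 10), carry-in 1); try A=0, so A=0.
Step 7. [col 3: A + L ≡ O (mod 10)] in column 3 we have A+L≡O with carry-in 1; given A=0, L=2 and digits 0,1,2,5,7,8 already taken and all letters distinct, that pins O to 3 ⇒ O=3.
Step 8. [col 4: Y + H ≡ S (mod 10)] column 4 (Y + H ≡ S (mod 10), carry-in 0) doesn't pin S yet; pick S=9 and continue, so S=9.
Step 9. [col 4: Y + H ≡ S (mod 10)] in column 4 we have Y+H≡S with carry-in 0; given Y=5, S=9 and digits 0,1,2,3,5,7,8,9 already taken and all letters distinct, that pins H to 4. So H=4.

Answer: A=0, H=4, I=8, J=1, K=7, L=2, O=3, S=9, Y=5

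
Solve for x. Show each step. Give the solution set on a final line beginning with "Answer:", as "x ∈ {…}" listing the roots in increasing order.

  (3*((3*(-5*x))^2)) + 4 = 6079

Step 1. [(3*((3*(-5*x))^2)) + 4 = 6079] 4 comes off first (subtract 4), so sub: 3*((3*(-5*x))^2) = 6075.
Step 2. [3*((3*(-5*x))^2) = 6075] 3·(inner) — divide through by 3, so div: (3*(-5*x))^2 = 2025.
Step 3. [(3*(-5*x))^2 = 2025] LHS squared, RHS 2025 ≥ 0: apply √ (±). So sqrt: 3*(-5*x) = 45 or -45.
Step 4. [3*(-5*x) = 45 or -45] 3·(inner) — divide through by 3. So div: -5*x = 15 or -15.
Step 5. [-5*x = 15 or -15] -5 out front; divide by -5. So div: x = -3 or 3.

Answer: x ∈ {-3, 3}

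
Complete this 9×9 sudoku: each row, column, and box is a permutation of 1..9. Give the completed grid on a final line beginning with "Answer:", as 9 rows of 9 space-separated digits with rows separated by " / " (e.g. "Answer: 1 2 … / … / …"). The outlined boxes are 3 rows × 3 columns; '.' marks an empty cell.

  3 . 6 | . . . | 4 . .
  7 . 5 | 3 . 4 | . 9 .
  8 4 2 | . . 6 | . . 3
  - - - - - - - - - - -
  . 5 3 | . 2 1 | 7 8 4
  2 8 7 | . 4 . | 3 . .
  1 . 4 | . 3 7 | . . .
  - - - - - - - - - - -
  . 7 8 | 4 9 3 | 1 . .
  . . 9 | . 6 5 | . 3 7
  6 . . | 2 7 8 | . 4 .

Step 1. [r3c4∈{1,5,7,9}] r3c4 is the only open cell in row 3 admitting 9, so r3c4=9.
Step 2. [r3c7∈{5}] r3c7 has the single candidate 5, so r3c7=5.
Step 3. [r9c9∈{5,9}] in row 9, 5 fits only at r9c9 ⇒ r9c9=5.
Step 4. [r6c2∈{6,9}] in col 2, 6 fits only at r6c2, so r6c2=6.
Step 5. [r2c2∈{1}] only 1 remains possible at r2c2, so r2c2=1.
Step 6. [r2c5∈{8}] r2c5 is down to just 8, so r2c5=8.
Step 7. [r1c4∈{1,5,7}] col 4 places 7 nowhere but r1c4 ⇒ r1c4=7.
Step 8. [r3c5∈{1}] r3c5 is down to just 1 ⇒ r3c5=1.
Step 9. [r1c9∈{1,2,8}] r1c9 is the only open cell in row 1 admitting 8, so r1c9=8.
Step 10. [r5c9∈{1,6,9}] across col 9, 1 lands solely at r5c9. So r5c9=1.
Step 11. [r5c8∈{5,6}] r5c8 is the only open cell in box 6 admitting 6. So r5c8=6.
Step 12. [r7c8∈{2}] r7c8 is down to just 2. So r7c8=2.
Step 13. [r6c9∈{2,9}] in col 9, 9 fits only at r6c9 ⇒ r6c9=9.
Step 14. [r2c9∈{2,6}] across col 9, 2 lands solely at r2c9 ⇒ r2c9=2.
Step 15. [r6c4∈{5,8}] 8 has one home in row 6: r6c4 ⇒ r6c4=8.
Step 16. [r7c9∈{6}] r7c9 is down to just 6 ⇒ r7c9=6.
Step 17. [r5c6∈{9}] only 9 remains possible at r5c6. So r5c6=9.
Step 18. [r8c2∈{2}] r8c2 is down to just 2, so r8c2=2.
Step 19. [r1c6∈{2}] r1c6 has the single candidate 2, so r1c6=2.
Step 20. [r1c5∈{5}] r1c5 is down to just 5 ⇒ r1c5=5.
Step 21. [r4c4∈{6}] r4c4's peers cover all but 6, so r4c4=6.
Step 22. [r8c1∈{4}] r8c1 has the single candidate 4 ⇒ r8c1=4.
Step 23. [r9c7∈{9}] r9c7 is down to just 9. So r9c7=9.
Step 24. [r1c2∈{9}] nothing but 9 survives at r1c2 ⇒ r1c2=9.
Step 25. [r9c3∈{1}] r9c3 is down to just 1 ⇒ r9c3=1.
Step 26. [r4c1∈{9}] only 9 remains possible at r4c1 ⇒ r4c1=9.
Step 27. [r3c8∈{7}] r3c8 has the single candidate 7 ⇒ r3c8=7.
Step 28. [r5c4∈{5}] only 5 remains possible at r5c4 ⇒ r5c4=5.
Step 29. [r9c2∈{3}] r9c2 has the single candidate 3 ⇒ r9c2=3.
Step 30. [r1c8∈{1}] r1c8 is down to just 1, so r1c8=1.
Step 31. [r8c7∈{8}] r8c7 is down to just 8 ⇒ r8c7=8.
Step 32. [r6c8∈{5}] only 5 remains possible at r6c8, so r6c8=5.
Step 33. [r8c4∈{1}] r8c4 has the single candidate 1 ⇒ r8c4=1.
Step 34. [r6c7∈{2}] r6c7 is down to just 2 ⇒ r6c7=2.
Step 35. [r7c1∈{5}] only 5 remains possible at r7c1, so r7c1=5.
Step 36. [r2c7∈{6}] only 6 remains possible at r2c7 ⇒ r2c7=6.

Answer: 3 9 6 7 5 2 4 1 8 / 7 1 5 3 8 4 6 9 2 / 8 4 2 9 1 6 5 7 3 / 9 5 3 6 2 1 7 8 4 / 2 8 7 5 4 9 3 6 1 / 1 6 4 8 3 7 2 5 9 / 5 7 8 4 9 3 1 2 6 / 4 2 9 1 6 5 8 3 7 / 6 3 1 2 7 8 9 4 5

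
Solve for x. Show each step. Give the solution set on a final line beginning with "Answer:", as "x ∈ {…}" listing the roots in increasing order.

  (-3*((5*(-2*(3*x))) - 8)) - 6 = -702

Step 1. [(-3*((5*(-2*(3*x))) - 8)) - 6 = -702] -3 | LHS and -3 | -702: pull -3 out, so factor: ((5*(-2*(3*x))) - 8) + 2 = 234.
Step 2. [((5*(-2*(3*x))) - 8) + 2 = 234] the outer +2 inverts by subtracting 2 ⇒ sub: (5*(-2*(3*x))) - 8 = 232.
Step 3. [(5*(-2*(3*x))) - 8 = 232] peel the -8: add 8 from each side. So sub: 5*(-2*(3*x)) = 240.
Step 4. [5*(-2*(3*x)) = 240] leading coefficient 5: divide by 5. So div: -2*(3*x) = 48.
Step 5. [-2*(3*x) = 48] LHS = -2·(…); ÷-2 both sides, so div: 3*x = -24.
Step 6. [3*x = -24] divide by the outer 3 ⇒ div: x = -8.

Answer: x ∈ {-8}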